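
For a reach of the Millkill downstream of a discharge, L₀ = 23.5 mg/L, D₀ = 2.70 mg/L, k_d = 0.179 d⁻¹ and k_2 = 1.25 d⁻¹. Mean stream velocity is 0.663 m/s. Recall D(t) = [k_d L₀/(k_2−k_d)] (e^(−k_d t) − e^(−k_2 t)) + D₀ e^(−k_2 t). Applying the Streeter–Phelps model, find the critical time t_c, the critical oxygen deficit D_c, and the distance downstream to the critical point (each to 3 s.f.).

t_c ≈ 0.729 d; D_c ≈ 2.95 mg/L; x_c ≈ 41.7 km

With k_2/k_d = 6.983 and 1 − D₀(k_2−k_d)/(k_d L₀) = 0.3126,
t_c = ln(6.983 × 0.3126) / (1.25 − 0.179) = ln(2.183) / 1.071 = 0.7806/1.071 = 0.7288 d.
D_c = (k_d/k_2) L₀ e^(−k_d t_c) = (0.179/1.25) × 23.5 × e^(−0.179×0.7288) = 0.1432 × 23.5 × 0.8777 = 2.954 mg/L.
x_c = v t_c = 0.663 m/s × 0.7288 d × 86400 s/d = 41750 m ≈ 41.7 km.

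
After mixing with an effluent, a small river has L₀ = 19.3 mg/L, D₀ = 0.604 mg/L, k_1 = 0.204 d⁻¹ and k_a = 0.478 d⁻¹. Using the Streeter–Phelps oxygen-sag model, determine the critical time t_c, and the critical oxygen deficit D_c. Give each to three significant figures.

t_c = [1/(k_a−k_1)] ln[(k_a/k_1)(1 − D₀(k_a−k_1)/(k_1 L₀))]
= [1/(0.478−0.204)] ln[(0.478/0.204)(1 − 0.604×0.2740/(0.204×19.3))]
= (1/0.2740) ln[2.343 × 0.9580] = 3.650 × ln(2.245) = 3.650 × 0.8085 = 2.951 d.
D_c = (k_1/k_a) L₀ e^(−k_1 t_c) = (0.204/0.478) × 19.3 × e^(−0.204×2.951) = 0.4268 × 19.3 × 0.5477 = 4.512 mg/L.

t_c ≈ 2.95 d; D_c ≈ 4.51 mg/L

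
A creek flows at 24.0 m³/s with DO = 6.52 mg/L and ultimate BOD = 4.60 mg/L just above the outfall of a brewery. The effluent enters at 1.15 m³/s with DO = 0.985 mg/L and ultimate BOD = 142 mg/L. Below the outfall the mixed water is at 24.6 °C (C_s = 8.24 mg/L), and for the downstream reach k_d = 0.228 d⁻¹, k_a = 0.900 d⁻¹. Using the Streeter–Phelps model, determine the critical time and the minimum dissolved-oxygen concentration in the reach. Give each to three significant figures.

Mixed DO = (24.0×6.52 + 1.15×0.985)/(24.0+1.15) = 157.6/25.15 = 6.267 mg/L.
Mixed L₀ = (24.0×4.60 + 1.15×142)/(25.15) = 273.7/25.15 = 10.88 mg/L.
Initial deficit D₀ = C_s − DO₀ = 8.24 − 6.267 = 1.973 mg/L.
t_c = (1/0.6720) ln[(0.900/0.228)(1 − 1.973×0.6720/(0.228×10.88))] = 1.488 × ln(1.838) = 0.9058 d.
D_c = (0.228/0.900) × 10.88 × e^(−0.228×0.9058) = 0.2533 × 10.88 × 0.8134 = 2.243 mg/L.
Minimum DO = 8.24 − 2.243 = 5.997 mg/L.

t_c ≈ 0.906 d; minimum DO ≈ 6.00 mg/L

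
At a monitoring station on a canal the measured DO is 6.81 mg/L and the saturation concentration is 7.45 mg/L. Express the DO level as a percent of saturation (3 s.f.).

91.4 % saturation

% saturation = C/C_s × 100 = 6.81/7.45 × 100 = 91.4 %.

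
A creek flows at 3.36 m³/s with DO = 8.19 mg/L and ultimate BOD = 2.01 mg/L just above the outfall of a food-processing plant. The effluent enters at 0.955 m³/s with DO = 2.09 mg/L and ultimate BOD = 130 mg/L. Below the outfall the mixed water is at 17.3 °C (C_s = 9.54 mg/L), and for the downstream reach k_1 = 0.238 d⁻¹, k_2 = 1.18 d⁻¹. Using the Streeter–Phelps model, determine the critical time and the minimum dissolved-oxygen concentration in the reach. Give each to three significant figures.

t_c ≈ 1.24 d; minimum DO ≈ 4.98 mg/L

Mixed DO = (3.36×8.19 + 0.955×2.09)/(3.36+0.955) = 29.51/4.315 = 6.840 mg/L.
Mixed L₀ = (3.36×2.01 + 0.955×130)/(4.315) = 130.9/4.315 = 30.34 mg/L.
Initial deficit D₀ = C_s − DO₀ = 9.54 − 6.840 = 2.700 mg/L.
t_c = (1/0.9420) ln[(1.18/0.238)(1 − 2.700×0.9420/(0.238×30.34))] = 1.062 × ln(3.211) = 1.239 d.
D_c = (0.238/1.18) × 30.34 × e^(−0.238×1.239) = 0.2017 × 30.34 × 0.7447 = 4.557 mg/L.
Minimum DO = 9.54 − 4.557 = 4.983 mg/L.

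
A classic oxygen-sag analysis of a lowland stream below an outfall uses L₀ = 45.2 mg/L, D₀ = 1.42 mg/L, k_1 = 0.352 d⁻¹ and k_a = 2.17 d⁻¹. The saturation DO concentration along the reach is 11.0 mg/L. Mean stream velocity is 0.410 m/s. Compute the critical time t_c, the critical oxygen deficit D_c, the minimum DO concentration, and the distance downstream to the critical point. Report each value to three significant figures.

t_c = [1/(k_a−k_1)] ln[(k_a/k_1)(1 − D₀(k_a−k_1)/(k_1 L₀))]
= [1/(2.17−0.352)] ln[(2.17/0.352)(1 − 1.42×1.818/(0.352×45.2))]
= (1/1.818) ln[6.165 × 0.8377] = 0.5501 × ln(5.165) = 0.5501 × 1.642 = 0.9031 d.
L(t_c) = L₀ e^(−k_1 t_c) = 45.2 × 0.7277 = 32.89 mg/L, and at the critical point k_a D_c = k_1 L, so D_c = (0.352/2.17) × 32.89 = 5.335 mg/L.
Minimum DO = C_s − D_c = 11.0 − 5.335 = 5.665 mg/L.
x_c = v t_c = 0.410 m/s × 0.9031 d × 86400 s/d = 31990 m ≈ 32.0 km.

t_c ≈ 0.903 d; D_c ≈ 5.34 mg/L; min DO ≈ 5.66 mg/L; x_c ≈ 32.0 km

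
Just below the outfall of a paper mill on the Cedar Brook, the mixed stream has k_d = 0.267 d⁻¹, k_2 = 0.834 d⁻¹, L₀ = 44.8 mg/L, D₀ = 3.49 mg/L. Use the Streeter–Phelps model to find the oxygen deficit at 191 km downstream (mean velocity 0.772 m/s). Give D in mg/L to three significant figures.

D ≈ 8.20 mg/L

Travel time t = x/v = 191 km / (0.772 m/s) = 191000 m / 0.772 m/s = 247400 s = 2.864 d.
k_d L₀/(k_2−k_d) = 0.267×44.8/(0.834−0.267) = 11.96/0.5670 = 21.10 mg/L.
e^(−k_d t) = e^(−0.267×2.864) = 0.4655; e^(−k_2 t) = e^(−0.834×2.864) = 0.09180.
D = 21.10 × (0.4655 − 0.09180) + 3.49 × 0.09180 = 7.885 + 0.3204 = 8.205 mg/L.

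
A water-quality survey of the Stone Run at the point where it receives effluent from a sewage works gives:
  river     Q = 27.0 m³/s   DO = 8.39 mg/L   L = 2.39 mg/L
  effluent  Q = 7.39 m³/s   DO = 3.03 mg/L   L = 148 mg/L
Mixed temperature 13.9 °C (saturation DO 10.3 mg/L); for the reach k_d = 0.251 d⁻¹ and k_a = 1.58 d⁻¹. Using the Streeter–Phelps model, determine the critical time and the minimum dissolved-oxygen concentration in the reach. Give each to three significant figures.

Mixed DO = (27.0×8.39 + 7.39×3.03)/(27.0+7.39) = 248.9/34.39 = 7.238 mg/L.
Mixed L₀ = (27.0×2.39 + 7.39×148)/(34.39) = 1158/34.39 = 33.68 mg/L.
Initial deficit D₀ = C_s − DO₀ = 10.3 − 7.238 = 3.062 mg/L.
t_c = (1/1.329) ln[(1.58/0.251)(1 − 3.062×1.329/(0.251×33.68))] = 0.7524 × ln(3.265) = 0.8903 d.
D_c = (0.251/1.58) × 33.68 × e^(−0.251×0.8903) = 0.1589 × 33.68 × 0.7997 = 4.279 mg/L.
Minimum DO = 10.3 − 4.279 = 6.021 mg/L.

t_c ≈ 0.890 d; minimum DO ≈ 6.02 mg/L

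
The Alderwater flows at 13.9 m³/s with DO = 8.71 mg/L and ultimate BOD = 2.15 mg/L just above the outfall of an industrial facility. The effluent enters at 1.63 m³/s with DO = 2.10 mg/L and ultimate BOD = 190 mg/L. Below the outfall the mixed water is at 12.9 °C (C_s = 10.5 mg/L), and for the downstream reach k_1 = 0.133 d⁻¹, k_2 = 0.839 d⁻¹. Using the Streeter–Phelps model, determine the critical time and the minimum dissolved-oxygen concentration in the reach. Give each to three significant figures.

Mixed DO = (13.9×8.71 + 1.63×2.10)/(13.9+1.63) = 124.5/15.53 = 8.016 mg/L.
Mixed L₀ = (13.9×2.15 + 1.63×190)/(15.53) = 339.6/15.53 = 21.87 mg/L.
Initial deficit D₀ = C_s − DO₀ = 10.5 − 8.016 = 2.484 mg/L.
t_c = (1/0.7060) ln[(0.839/0.133)(1 − 2.484×0.7060/(0.133×21.87))] = 1.416 × ln(2.505) = 1.300 d.
D_c = (0.133/0.839) × 21.87 × e^(−0.133×1.300) = 0.1585 × 21.87 × 0.8412 = 2.916 mg/L.
Minimum DO = 10.5 − 2.916 = 7.584 mg/L.

t_c ≈ 1.30 d; minimum DO ≈ 7.58 mg/L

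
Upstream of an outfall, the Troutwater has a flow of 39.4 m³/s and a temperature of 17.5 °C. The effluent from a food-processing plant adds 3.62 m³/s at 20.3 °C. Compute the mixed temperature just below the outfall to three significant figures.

17.7 °C

Flow-weighted mixing: C = (Q_r C_r + Q_w C_w)/(Q_r + Q_w)
= (39.4×17.5 + 3.62×20.3)/(39.4 + 3.62) = 763.0/43.02 = 17.74 °C.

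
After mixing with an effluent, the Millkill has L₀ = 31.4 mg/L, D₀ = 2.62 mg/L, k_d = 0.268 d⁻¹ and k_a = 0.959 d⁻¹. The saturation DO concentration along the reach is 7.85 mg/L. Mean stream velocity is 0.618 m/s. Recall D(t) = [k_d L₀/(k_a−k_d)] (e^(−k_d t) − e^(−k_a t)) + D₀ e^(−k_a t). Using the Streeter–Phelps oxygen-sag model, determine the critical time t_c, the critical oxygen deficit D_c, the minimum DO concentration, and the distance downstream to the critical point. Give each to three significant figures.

t_c ≈ 1.49 d; D_c ≈ 5.88 mg/L; min DO ≈ 1.97 mg/L; x_c ≈ 79.8 km

t_c = [1/(k_a−k_d)] ln[(k_a/k_d)(1 − D₀(k_a−k_d)/(k_d L₀))]
= [1/(0.959−0.268)] ln[(0.959/0.268)(1 − 2.62×0.6910/(0.268×31.4))]
= (1/0.6910) ln[3.578 × 0.7849] = 1.447 × ln(2.809) = 1.447 × 1.033 = 1.494 d.
D_c = (k_d/k_a) L₀ e^(−k_d t_c) = (0.268/0.959) × 31.4 × e^(−0.268×1.494) = 0.2795 × 31.4 × 0.6700 = 5.879 mg/L.
Minimum DO = C_s − D_c = 7.85 − 5.879 = 1.971 mg/L.
x_c = v t_c = 0.618 m/s × 1.494 d × 86400 s/d = 79800 m ≈ 79.8 km.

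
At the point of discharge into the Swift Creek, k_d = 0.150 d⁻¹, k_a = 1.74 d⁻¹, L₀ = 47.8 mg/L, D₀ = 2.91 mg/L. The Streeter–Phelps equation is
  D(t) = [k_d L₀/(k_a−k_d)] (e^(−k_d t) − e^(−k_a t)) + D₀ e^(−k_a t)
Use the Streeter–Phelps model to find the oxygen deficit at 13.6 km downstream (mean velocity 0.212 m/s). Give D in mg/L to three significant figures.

D ≈ 3.59 mg/L

Travel time t = x/v = 13.6 km / (0.212 m/s) = 13600 m / 0.212 m/s = 64150 s = 0.7425 d.
k_d L₀/(k_a−k_d) = 0.150×47.8/(1.74−0.150) = 7.170/1.590 = 4.509 mg/L.
e^(−k_d t) = e^(−0.150×0.7425) = 0.8946; e^(−k_a t) = e^(−1.74×0.7425) = 0.2747.
D = 4.509 × (0.8946 − 0.2747) + 2.91 × 0.2747 = 2.795 + 0.7995 = 3.595 mg/L.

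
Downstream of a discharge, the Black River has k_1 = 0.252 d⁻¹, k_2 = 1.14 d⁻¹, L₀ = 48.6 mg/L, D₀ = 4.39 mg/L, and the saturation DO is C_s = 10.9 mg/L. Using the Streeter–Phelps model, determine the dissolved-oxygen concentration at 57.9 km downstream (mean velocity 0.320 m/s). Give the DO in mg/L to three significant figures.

Travel time t = x/v = 57.9 km / (0.320 m/s) = 57900 m / 0.320 m/s = 180900 s = 2.094 d.
k_1 L₀/(k_2−k_1) = 0.252×48.6/(1.14−0.252) = 12.25/0.8880 = 13.79 mg/L.
e^(−k_1 t) = e^(−0.252×2.094) = 0.5899; e^(−k_2 t) = e^(−1.14×2.094) = 0.09187.
D = 13.79 × (0.5899 − 0.09187) + 4.39 × 0.09187 = 6.869 + 0.4033 = 7.273 mg/L.
DO = C_s − D = 10.9 − 7.273 = 3.627 mg/L.

DO ≈ 3.63 mg/L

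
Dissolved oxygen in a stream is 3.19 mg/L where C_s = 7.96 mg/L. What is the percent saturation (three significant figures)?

% saturation = C/C_s × 100 = 3.19/7.96 × 100 = 40.1 %.

40.1 % saturation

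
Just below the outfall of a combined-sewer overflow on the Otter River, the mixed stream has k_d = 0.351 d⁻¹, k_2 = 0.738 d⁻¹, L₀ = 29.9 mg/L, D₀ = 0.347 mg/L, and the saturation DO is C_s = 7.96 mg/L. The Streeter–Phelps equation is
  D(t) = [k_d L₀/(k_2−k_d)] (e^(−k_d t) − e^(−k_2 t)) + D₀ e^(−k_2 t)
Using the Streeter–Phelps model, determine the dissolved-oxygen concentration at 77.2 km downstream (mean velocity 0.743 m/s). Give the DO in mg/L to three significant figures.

DO ≈ 1.20 mg/L

Travel time t = x/v = 77.2 km / (0.743 m/s) = 77200 m / 0.743 m/s = 103900 s = 1.203 d.
k_d L₀/(k_2−k_d) = 0.351×29.9/(0.738−0.351) = 10.49/0.3870 = 27.12 mg/L.
e^(−k_d t) = e^(−0.351×1.203) = 0.6557; e^(−k_2 t) = e^(−0.738×1.203) = 0.4117.
D = 27.12 × (0.6557 − 0.4117) + 0.347 × 0.4117 = 6.616 + 0.1429 = 6.759 mg/L.
DO = C_s − D = 7.96 − 6.759 = 1.201 mg/L.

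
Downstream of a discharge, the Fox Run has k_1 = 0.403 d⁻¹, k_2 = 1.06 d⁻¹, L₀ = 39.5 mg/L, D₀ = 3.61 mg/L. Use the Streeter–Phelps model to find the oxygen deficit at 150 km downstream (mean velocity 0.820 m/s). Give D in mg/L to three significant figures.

D ≈ 8.14 mg/L

Travel time t = x/v = 150 km / (0.820 m/s) = 150000 m / 0.820 m/s = 182900 s = 2.117 d.
k_1 L₀/(k_2−k_1) = 0.403×39.5/(1.06−0.403) = 15.92/0.6570 = 24.23 mg/L.
e^(−k_1 t) = e^(−0.403×2.117) = 0.4260; e^(−k_2 t) = e^(−1.06×2.117) = 0.1060.
D = 24.23 × (0.4260 − 0.1060) + 3.61 × 0.1060 = 7.754 + 0.3827 = 8.137 mg/L.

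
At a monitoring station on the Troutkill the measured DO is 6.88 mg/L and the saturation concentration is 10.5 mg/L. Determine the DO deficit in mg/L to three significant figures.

D = C_s − C = 10.5 − 6.88 = 3.62 mg/L.

D ≈ 3.62 mg/L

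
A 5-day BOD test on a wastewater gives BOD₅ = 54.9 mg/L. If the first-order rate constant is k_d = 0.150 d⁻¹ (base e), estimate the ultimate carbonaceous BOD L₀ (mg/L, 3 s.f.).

BOD₅ = L₀(1 − e^(−5k_d)) ⇒ L₀ = BOD₅ / (1 − e^(−5×0.150))
= 54.9 / (1 − 0.4724) = 54.9 / 0.5276 = 104.0 mg/L.

L₀ ≈ 104 mg/L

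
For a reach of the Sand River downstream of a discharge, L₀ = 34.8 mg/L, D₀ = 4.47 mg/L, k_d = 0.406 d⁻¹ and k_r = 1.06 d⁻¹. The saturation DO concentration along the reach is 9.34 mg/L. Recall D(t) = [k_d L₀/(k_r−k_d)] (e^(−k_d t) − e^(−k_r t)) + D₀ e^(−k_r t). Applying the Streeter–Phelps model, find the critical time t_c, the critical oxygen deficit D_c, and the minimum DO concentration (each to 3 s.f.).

t_c = [1/(k_r−k_d)] ln[(k_r/k_d)(1 − D₀(k_r−k_d)/(k_d L₀))]
= [1/(1.06−0.406)] ln[(1.06/0.406)(1 − 4.47×0.6540/(0.406×34.8))]
= (1/0.6540) ln[2.611 × 0.7931] = 1.529 × ln(2.071) = 1.529 × 0.7279 = 1.113 d.
D_c = (k_d/k_r) L₀ e^(−k_d t_c) = (0.406/1.06) × 34.8 × e^(−0.406×1.113) = 0.3830 × 34.8 × 0.6365 = 8.483 mg/L.
Minimum DO = C_s − D_c = 9.34 − 8.483 = 0.8567 mg/L.

t_c ≈ 1.11 d; D_c ≈ 8.48 mg/L; min DO ≈ 0.857 mg/L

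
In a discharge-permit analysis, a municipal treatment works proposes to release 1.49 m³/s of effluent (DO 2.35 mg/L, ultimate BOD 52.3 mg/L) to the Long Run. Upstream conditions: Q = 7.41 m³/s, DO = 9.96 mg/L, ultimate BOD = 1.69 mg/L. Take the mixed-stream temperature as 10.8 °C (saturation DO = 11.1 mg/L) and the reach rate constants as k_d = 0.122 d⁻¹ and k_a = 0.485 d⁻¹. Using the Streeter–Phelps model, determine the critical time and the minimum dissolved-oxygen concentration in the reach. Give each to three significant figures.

Mixed DO = (7.41×9.96 + 1.49×2.35)/(7.41+1.49) = 77.31/8.900 = 8.686 mg/L.
Mixed L₀ = (7.41×1.69 + 1.49×52.3)/(8.900) = 90.45/8.900 = 10.16 mg/L.
Initial deficit D₀ = C_s − DO₀ = 11.1 − 8.686 = 2.414 mg/L.
t_c = (1/0.3630) ln[(0.485/0.122)(1 − 2.414×0.3630/(0.122×10.16))] = 2.755 × ln(1.166) = 0.4225 d.
D_c = (0.122/0.485) × 10.16 × e^(−0.122×0.4225) = 0.2515 × 10.16 × 0.9498 = 2.428 mg/L.
Minimum DO = 11.1 − 2.428 = 8.672 mg/L.

t_c ≈ 0.422 d; minimum DO ≈ 8.67 mg/L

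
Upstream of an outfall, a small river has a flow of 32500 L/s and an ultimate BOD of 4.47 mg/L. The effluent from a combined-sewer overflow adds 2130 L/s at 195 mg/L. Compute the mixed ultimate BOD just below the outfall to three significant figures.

16.2 mg/L

Flow-weighted mixing: C = (Q_r C_r + Q_w C_w)/(Q_r + Q_w)
= (32500×4.47 + 2130×195)/(32500 + 2130) = 560600/34630 = 16.19 mg/L.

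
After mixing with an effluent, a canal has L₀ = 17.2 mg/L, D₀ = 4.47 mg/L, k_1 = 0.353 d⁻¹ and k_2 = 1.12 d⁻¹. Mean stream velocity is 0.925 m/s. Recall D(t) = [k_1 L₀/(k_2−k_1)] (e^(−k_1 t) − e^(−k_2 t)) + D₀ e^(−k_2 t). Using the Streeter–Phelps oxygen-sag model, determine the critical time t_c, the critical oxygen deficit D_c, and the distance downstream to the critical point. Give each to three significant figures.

t_c ≈ 0.421 d; D_c ≈ 4.67 mg/L; x_c ≈ 33.7 km

At the critical point dD/dt = 0, so k_1 L₀ e^(−k_1 t) = k_2 D. Substituting D(t) from the Streeter–Phelps equation and solving for t gives
t_c = ln[(k_2/k_1)(1 − D₀(k_2−k_1)/(k_1 L₀))] / (k_2−k_1).
Here k_2−k_1 = 0.7670 d⁻¹ and 1 − D₀(k_2−k_1)/(k_1 L₀) = 1 − 4.47×0.7670/(0.353×17.2) = 0.4353, so
t_c = ln(3.173 × 0.4353) / 0.7670 = 0.3229 / 0.7670 = 0.4211 d.
L(t_c) = L₀ e^(−k_1 t_c) = 17.2 × 0.8619 = 14.82 mg/L, and at the critical point k_2 D_c = k_1 L, so D_c = (0.353/1.12) × 14.82 = 4.672 mg/L.
x_c = v t_c = 0.925 m/s × 0.4211 d × 86400 s/d = 33650 m ≈ 33.7 km.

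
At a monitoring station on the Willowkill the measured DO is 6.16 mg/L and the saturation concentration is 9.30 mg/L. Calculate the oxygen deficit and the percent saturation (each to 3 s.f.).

D = C_s − C = 9.30 − 6.16 = 3.14 mg/L.
% saturation = 6.16/9.30 × 100 = 66.2 %.

D ≈ 3.14 mg/L; 66.2 % saturation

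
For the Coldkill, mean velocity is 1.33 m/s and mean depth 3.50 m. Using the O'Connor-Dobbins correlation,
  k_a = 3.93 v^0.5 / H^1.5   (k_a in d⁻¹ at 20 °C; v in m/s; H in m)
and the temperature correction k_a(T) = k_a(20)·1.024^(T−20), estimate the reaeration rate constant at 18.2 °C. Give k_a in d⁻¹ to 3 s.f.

k_a ≈ 0.663 d⁻¹

k_a(20) = 3.93 × 1.33^0.5 / 3.50^1.5 = 3.93 × 1.153 / 6.548 = 0.6922 d⁻¹.
k_a(18.2) = 0.6922 × 1.024^(18.2−20) = 0.6922 × 0.9582 = 0.6632 d⁻¹.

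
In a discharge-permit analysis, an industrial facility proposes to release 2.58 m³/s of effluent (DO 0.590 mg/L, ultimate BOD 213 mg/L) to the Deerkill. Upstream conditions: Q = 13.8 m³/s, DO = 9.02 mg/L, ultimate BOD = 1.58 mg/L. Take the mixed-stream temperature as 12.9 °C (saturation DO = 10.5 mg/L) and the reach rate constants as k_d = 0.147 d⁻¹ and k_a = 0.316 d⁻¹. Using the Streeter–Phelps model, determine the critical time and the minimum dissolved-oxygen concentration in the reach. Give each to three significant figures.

t_c ≈ 3.95 d; minimum DO ≈ 1.43 mg/L

Mixed DO = (13.8×9.02 + 2.58×0.590)/(13.8+2.58) = 126.0/16.38 = 7.692 mg/L.
Mixed L₀ = (13.8×1.58 + 2.58×213)/(16.38) = 571.3/16.38 = 34.88 mg/L.
Initial deficit D₀ = C_s − DO₀ = 10.5 − 7.692 = 2.808 mg/L.
t_c = (1/0.1690) ln[(0.316/0.147)(1 − 2.808×0.1690/(0.147×34.88))] = 5.917 × ln(1.951) = 3.954 d.
D_c = (0.147/0.316) × 34.88 × e^(−0.147×3.954) = 0.4652 × 34.88 × 0.5592 = 9.074 mg/L.
Minimum DO = 10.5 − 9.074 = 1.426 mg/L.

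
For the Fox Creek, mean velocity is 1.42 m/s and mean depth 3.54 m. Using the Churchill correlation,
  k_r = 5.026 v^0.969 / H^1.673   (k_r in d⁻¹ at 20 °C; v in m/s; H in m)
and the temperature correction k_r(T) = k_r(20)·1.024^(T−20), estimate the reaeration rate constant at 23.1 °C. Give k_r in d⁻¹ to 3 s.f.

k_r ≈ 0.917 d⁻¹

k_r(20) = 5.026 × 1.42^0.969 / 3.54^1.673 = 5.026 × 1.405 / 8.289 = 0.8517 d⁻¹.
k_r(23.1) = 0.8517 × 1.024^(23.1−20) = 0.8517 × 1.076 = 0.9167 d⁻¹.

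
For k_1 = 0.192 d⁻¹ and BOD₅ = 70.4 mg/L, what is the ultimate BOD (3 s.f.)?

BOD₅ = L₀(1 − e^(−5k_1)) ⇒ L₀ = BOD₅ / (1 − e^(−5×0.192))
= 70.4 / (1 − 0.3829) = 70.4 / 0.6171 = 114.1 mg/L.

L₀ ≈ 114 mg/L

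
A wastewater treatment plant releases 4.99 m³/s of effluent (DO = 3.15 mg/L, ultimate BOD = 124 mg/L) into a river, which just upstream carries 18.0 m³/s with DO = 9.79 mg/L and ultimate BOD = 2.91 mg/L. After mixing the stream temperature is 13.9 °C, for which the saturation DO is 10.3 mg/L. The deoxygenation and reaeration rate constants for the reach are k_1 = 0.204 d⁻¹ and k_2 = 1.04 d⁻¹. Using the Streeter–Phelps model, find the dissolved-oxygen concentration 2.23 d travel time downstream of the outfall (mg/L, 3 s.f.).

DO ≈ 6.29 mg/L

Mixed DO = (18.0×9.79 + 4.99×3.15)/(18.0+4.99) = 191.9/22.99 = 8.349 mg/L.
Mixed L₀ = (18.0×2.91 + 4.99×124)/(22.99) = 671.1/22.99 = 29.19 mg/L.
Initial deficit D₀ = C_s − DO₀ = 10.3 − 8.349 = 1.951 mg/L.
D(2.23) = [0.204×29.19/(1.04−0.204)](e^(−0.204×2.23) − e^(−1.04×2.23)) + 1.951 e^(−1.04×2.23)
= 7.124 × (0.6345 − 0.09835) + 1.951 × 0.09835 = 4.011 mg/L.
DO = 10.3 − 4.011 = 6.289 mg/L.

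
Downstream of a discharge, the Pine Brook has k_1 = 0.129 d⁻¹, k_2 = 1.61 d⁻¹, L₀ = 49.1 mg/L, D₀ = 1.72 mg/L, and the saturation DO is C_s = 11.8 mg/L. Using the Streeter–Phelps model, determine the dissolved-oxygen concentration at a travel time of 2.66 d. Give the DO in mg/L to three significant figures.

k_1 L₀/(k_2−k_1) = 0.129×49.1/(1.61−0.129) = 6.334/1.481 = 4.277 mg/L.
e^(−k_1 t) = e^(−0.129×2.660) = 0.7095; e^(−k_2 t) = e^(−1.61×2.660) = 0.01381.
D = 4.277 × (0.7095 − 0.01381) + 1.72 × 0.01381 = 2.975 + 0.02375 = 2.999 mg/L.
DO = C_s − D = 11.8 − 2.999 = 8.801 mg/L.

DO ≈ 8.80 mg/L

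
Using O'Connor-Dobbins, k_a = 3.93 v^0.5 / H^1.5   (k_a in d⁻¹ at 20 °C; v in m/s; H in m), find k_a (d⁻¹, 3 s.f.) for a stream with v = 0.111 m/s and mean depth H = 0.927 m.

k_a ≈ 1.47 d⁻¹

k_a = 3.93 × 0.111^0.5 / 0.927^1.5 = 3.93 × 0.3332 / 0.8925 = 1.467 d⁻¹.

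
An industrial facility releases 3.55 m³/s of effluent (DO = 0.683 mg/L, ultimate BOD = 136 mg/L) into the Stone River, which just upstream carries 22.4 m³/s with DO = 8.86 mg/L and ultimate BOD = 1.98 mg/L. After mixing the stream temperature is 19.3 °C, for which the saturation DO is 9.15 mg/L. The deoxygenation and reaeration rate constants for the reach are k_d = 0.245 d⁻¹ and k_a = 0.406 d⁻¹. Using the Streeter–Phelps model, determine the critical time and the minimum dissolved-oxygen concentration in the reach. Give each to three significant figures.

Mixed DO = (22.4×8.86 + 3.55×0.683)/(22.4+3.55) = 200.9/25.95 = 7.741 mg/L.
Mixed L₀ = (22.4×1.98 + 3.55×136)/(25.95) = 527.2/25.95 = 20.31 mg/L.
Initial deficit D₀ = C_s − DO₀ = 9.15 − 7.741 = 1.409 mg/L.
t_c = (1/0.1610) ln[(0.406/0.245)(1 − 1.409×0.1610/(0.245×20.31))] = 6.211 × ln(1.582) = 2.848 d.
D_c = (0.245/0.406) × 20.31 × e^(−0.245×2.848) = 0.6034 × 20.31 × 0.4978 = 6.102 mg/L.
Minimum DO = 9.15 − 6.102 = 3.048 mg/L.

t_c ≈ 2.85 d; minimum DO ≈ 3.05 mg/L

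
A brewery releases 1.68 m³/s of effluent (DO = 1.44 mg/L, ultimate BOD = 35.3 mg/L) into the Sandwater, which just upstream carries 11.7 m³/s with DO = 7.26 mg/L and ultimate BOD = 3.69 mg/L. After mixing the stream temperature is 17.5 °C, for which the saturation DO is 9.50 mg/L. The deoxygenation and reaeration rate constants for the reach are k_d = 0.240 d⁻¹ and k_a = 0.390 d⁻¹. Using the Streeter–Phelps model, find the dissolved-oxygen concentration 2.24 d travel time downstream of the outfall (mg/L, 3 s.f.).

DO ≈ 6.22 mg/L

Mixed DO = (11.7×7.26 + 1.68×1.44)/(11.7+1.68) = 87.36/13.38 = 6.529 mg/L.
Mixed L₀ = (11.7×3.69 + 1.68×35.3)/(13.38) = 102.5/13.38 = 7.659 mg/L.
Initial deficit D₀ = C_s − DO₀ = 9.50 − 6.529 = 2.971 mg/L.
D(2.24) = [0.240×7.659/(0.390−0.240)](e^(−0.240×2.24) − e^(−0.390×2.24)) + 2.971 e^(−0.390×2.24)
= 12.25 × (0.5841 − 0.4174) + 2.971 × 0.4174 = 3.283 mg/L.
DO = 9.50 − 3.283 = 6.217 mg/L.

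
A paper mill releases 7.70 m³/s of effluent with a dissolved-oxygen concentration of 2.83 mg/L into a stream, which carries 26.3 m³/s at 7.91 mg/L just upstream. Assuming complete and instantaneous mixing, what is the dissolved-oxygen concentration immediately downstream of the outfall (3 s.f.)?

6.76 mg/L

Flow-weighted mixing: C = (Q_r C_r + Q_w C_w)/(Q_r + Q_w)
= (26.3×7.91 + 7.70×2.83)/(26.3 + 7.70) = 229.8/34.00 = 6.760 mg/L.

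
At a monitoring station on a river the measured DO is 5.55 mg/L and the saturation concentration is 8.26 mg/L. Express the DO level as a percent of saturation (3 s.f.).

67.2 % saturation

% saturation = C/C_s × 100 = 5.55/8.26 × 100 = 67.2 %.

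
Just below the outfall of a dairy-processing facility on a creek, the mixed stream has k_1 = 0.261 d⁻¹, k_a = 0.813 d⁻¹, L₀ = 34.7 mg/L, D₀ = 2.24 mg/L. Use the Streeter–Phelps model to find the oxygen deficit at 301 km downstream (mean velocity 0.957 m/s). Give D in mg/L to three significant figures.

D ≈ 5.61 mg/L

Travel time t = x/v = 301 km / (0.957 m/s) = 301000 m / 0.957 m/s = 314500 s = 3.640 d.
k_1 L₀/(k_a−k_1) = 0.261×34.7/(0.813−0.261) = 9.057/0.5520 = 16.41 mg/L.
e^(−k_1 t) = e^(−0.261×3.640) = 0.3867; e^(−k_a t) = e^(−0.813×3.640) = 0.05184.
D = 16.41 × (0.3867 − 0.05184) + 2.24 × 0.05184 = 5.494 + 0.1161 = 5.610 mg/L.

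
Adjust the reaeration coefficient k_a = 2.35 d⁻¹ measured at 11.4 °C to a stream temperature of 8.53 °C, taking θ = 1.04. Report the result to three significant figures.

k_a(T₂) = k_a(T₁) · θ^(T₂−T₁) = 2.35 × 1.04^(8.53−11.4)
= 2.35 × 1.04^-2.87 = 2.35 × 0.8935 = 2.100 d⁻¹.

k_a ≈ 2.10 d⁻¹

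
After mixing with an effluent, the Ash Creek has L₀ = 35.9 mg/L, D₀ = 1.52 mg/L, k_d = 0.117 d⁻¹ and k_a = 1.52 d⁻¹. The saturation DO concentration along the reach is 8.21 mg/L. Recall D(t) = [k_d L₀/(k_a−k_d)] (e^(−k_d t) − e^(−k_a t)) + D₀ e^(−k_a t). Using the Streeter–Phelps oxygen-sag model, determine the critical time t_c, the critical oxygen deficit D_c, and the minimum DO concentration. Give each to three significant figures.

t_c ≈ 1.32 d; D_c ≈ 2.37 mg/L; min DO ≈ 5.84 mg/L

At the critical point dD/dt = 0, so k_d L₀ e^(−k_d t) = k_a D. Substituting D(t) from the Streeter–Phelps equation and solving for t gives
t_c = ln[(k_a/k_d)(1 − D₀(k_a−k_d)/(k_d L₀))] / (k_a−k_d).
Here k_a−k_d = 1.403 d⁻¹ and 1 − D₀(k_a−k_d)/(k_d L₀) = 1 − 1.52×1.403/(0.117×35.9) = 0.4923, so
t_c = ln(12.99 × 0.4923) / 1.403 = 1.856 / 1.403 = 1.323 d.
D_c = (k_d/k_a) L₀ e^(−k_d t_c) = (0.117/1.52) × 35.9 × e^(−0.117×1.323) = 0.07697 × 35.9 × 0.8566 = 2.367 mg/L.
Minimum DO = C_s − D_c = 8.21 − 2.367 = 5.843 mg/L.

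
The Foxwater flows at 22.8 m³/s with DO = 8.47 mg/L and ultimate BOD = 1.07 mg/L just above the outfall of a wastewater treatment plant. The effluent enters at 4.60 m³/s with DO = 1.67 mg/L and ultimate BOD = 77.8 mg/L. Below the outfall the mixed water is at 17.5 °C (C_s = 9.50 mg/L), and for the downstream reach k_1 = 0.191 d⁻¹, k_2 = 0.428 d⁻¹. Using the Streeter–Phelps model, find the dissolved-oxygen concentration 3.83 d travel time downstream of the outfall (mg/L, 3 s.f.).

Mixed DO = (22.8×8.47 + 4.60×1.67)/(22.8+4.60) = 200.8/27.40 = 7.328 mg/L.
Mixed L₀ = (22.8×1.07 + 4.60×77.8)/(27.40) = 382.3/27.40 = 13.95 mg/L.
Initial deficit D₀ = C_s − DO₀ = 9.50 − 7.328 = 2.172 mg/L.
D(3.83) = [0.191×13.95/(0.428−0.191)](e^(−0.191×3.83) − e^(−0.428×3.83)) + 2.172 e^(−0.428×3.83)
= 11.24 × (0.4812 − 0.1941) + 2.172 × 0.1941 = 3.649 mg/L.
DO = 9.50 − 3.649 = 5.851 mg/L.

DO ≈ 5.85 mg/L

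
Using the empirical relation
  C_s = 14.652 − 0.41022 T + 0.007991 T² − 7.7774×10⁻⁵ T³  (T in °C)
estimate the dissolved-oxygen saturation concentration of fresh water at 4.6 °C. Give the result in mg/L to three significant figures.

C_s = 14.652 − 0.41022×4.6 + 0.007991×4.6² − 7.7774×10⁻⁵×4.6³ = 12.93 mg/L.

C_s ≈ 12.9 mg/L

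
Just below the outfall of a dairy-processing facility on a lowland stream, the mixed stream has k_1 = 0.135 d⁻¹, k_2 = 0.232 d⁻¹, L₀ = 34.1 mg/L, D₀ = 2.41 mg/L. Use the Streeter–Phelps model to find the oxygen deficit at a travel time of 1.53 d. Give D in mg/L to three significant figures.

D ≈ 7.01 mg/L

k_1 L₀/(k_2−k_1) = 0.135×34.1/(0.232−0.135) = 4.604/0.09700 = 47.46 mg/L.
e^(−k_1 t) = e^(−0.135×1.530) = 0.8134; e^(−k_2 t) = e^(−0.232×1.530) = 0.7012.
D = 47.46 × (0.8134 − 0.7012) + 2.41 × 0.7012 = 5.324 + 1.690 = 7.014 mg/L.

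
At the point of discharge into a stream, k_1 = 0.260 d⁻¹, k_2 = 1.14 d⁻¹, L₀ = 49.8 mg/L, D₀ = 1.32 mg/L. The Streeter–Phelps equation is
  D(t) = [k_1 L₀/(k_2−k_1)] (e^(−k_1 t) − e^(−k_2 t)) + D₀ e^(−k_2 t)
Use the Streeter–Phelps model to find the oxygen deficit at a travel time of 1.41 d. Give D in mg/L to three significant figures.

k_1 L₀/(k_2−k_1) = 0.260×49.8/(1.14−0.260) = 12.95/0.8800 = 14.71 mg/L.
e^(−k_1 t) = e^(−0.260×1.410) = 0.6931; e^(−k_2 t) = e^(−1.14×1.410) = 0.2004.
D = 14.71 × (0.6931 − 0.2004) + 1.32 × 0.2004 = 7.249 + 0.2645 = 7.514 mg/L.

D ≈ 7.51 mg/L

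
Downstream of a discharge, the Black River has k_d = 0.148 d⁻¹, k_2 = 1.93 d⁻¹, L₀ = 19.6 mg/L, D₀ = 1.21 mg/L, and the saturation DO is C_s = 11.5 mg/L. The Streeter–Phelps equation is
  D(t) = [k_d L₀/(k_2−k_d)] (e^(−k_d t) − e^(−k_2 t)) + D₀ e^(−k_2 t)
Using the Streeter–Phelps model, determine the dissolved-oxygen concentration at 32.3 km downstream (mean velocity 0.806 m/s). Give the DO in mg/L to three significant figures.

Travel time t = x/v = 32.3 km / (0.806 m/s) = 32300 m / 0.806 m/s = 40070 s = 0.4638 d.
k_d L₀/(k_2−k_d) = 0.148×19.6/(1.93−0.148) = 2.901/1.782 = 1.628 mg/L.
e^(−k_d t) = e^(−0.148×0.4638) = 0.9337; e^(−k_2 t) = e^(−1.93×0.4638) = 0.4085.
D = 1.628 × (0.9337 − 0.4085) + 1.21 × 0.4085 = 0.8548 + 0.4943 = 1.349 mg/L.
DO = C_s − D = 11.5 − 1.349 = 10.15 mg/L.

DO ≈ 10.2 mg/L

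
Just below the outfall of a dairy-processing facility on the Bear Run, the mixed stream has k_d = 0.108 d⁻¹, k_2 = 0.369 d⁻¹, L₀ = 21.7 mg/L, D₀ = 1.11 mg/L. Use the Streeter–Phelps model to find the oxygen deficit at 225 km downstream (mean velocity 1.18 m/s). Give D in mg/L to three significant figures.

Travel time t = x/v = 225 km / (1.18 m/s) = 225000 m / 1.18 m/s = 190700 s = 2.207 d.
k_d L₀/(k_2−k_d) = 0.108×21.7/(0.369−0.108) = 2.344/0.2610 = 8.979 mg/L.
e^(−k_d t) = e^(−0.108×2.207) = 0.7879; e^(−k_2 t) = e^(−0.369×2.207) = 0.4429.
D = 8.979 × (0.7879 − 0.4429) + 1.11 × 0.4429 = 3.098 + 0.4916 = 3.590 mg/L.

D ≈ 3.59 mg/L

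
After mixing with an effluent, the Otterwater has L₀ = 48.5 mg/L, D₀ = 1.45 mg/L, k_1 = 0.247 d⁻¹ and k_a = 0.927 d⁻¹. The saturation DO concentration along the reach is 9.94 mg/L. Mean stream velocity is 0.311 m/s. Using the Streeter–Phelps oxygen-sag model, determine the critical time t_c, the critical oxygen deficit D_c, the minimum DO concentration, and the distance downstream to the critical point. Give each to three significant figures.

t_c = [1/(k_a−k_1)] ln[(k_a/k_1)(1 − D₀(k_a−k_1)/(k_1 L₀))]
= [1/(0.927−0.247)] ln[(0.927/0.247)(1 − 1.45×0.6800/(0.247×48.5))]
= (1/0.6800) ln[3.753 × 0.9177] = 1.471 × ln(3.444) = 1.471 × 1.237 = 1.819 d.
L(t_c) = L₀ e^(−k_1 t_c) = 48.5 × 0.6381 = 30.95 mg/L, and at the critical point k_a D_c = k_1 L, so D_c = (0.247/0.927) × 30.95 = 8.247 mg/L.
Minimum DO = C_s − D_c = 9.94 − 8.247 = 1.693 mg/L.
x_c = v t_c = 0.311 m/s × 1.819 d × 86400 s/d = 48870 m ≈ 48.9 km.

t_c ≈ 1.82 d; D_c ≈ 8.25 mg/L; min DO ≈ 1.69 mg/L; x_c ≈ 48.9 km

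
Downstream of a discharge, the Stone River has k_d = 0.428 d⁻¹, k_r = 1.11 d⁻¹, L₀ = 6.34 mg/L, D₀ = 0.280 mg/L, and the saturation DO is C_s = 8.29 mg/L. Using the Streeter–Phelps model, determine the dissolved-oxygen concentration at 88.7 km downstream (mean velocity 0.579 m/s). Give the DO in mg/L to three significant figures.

Travel time t = x/v = 88.7 km / (0.579 m/s) = 88700 m / 0.579 m/s = 153200 s = 1.773 d.
k_d L₀/(k_r−k_d) = 0.428×6.34/(1.11−0.428) = 2.714/0.6820 = 3.979 mg/L.
e^(−k_d t) = e^(−0.428×1.773) = 0.4682; e^(−k_r t) = e^(−1.11×1.773) = 0.1397.
D = 3.979 × (0.4682 − 0.1397) + 0.280 × 0.1397 = 1.307 + 0.03912 = 1.346 mg/L.
DO = C_s − D = 8.29 − 1.346 = 6.944 mg/L.

DO ≈ 6.94 mg/L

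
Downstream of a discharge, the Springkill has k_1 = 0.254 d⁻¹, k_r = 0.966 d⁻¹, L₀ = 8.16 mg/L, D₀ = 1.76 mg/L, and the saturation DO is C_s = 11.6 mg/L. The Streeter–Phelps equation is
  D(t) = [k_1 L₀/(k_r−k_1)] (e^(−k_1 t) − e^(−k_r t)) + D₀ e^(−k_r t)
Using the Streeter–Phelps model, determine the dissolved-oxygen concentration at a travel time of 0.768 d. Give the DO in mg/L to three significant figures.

DO ≈ 9.75 mg/L

k_1 L₀/(k_r−k_1) = 0.254×8.16/(0.966−0.254) = 2.073/0.7120 = 2.911 mg/L.
e^(−k_1 t) = e^(−0.254×0.7680) = 0.8228; e^(−k_r t) = e^(−0.966×0.7680) = 0.4762.
D = 2.911 × (0.8228 − 0.4762) + 1.76 × 0.4762 = 1.009 + 0.8381 = 1.847 mg/L.
DO = C_s − D = 11.6 − 1.847 = 9.753 mg/L.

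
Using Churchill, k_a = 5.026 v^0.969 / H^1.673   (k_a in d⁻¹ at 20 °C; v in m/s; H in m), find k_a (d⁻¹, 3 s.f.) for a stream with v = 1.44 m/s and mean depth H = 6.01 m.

k_a ≈ 0.356 d⁻¹

k_a = 5.026 × 1.44^0.969 / 6.01^1.673 = 5.026 × 1.424 / 20.09 = 0.3561 d⁻¹.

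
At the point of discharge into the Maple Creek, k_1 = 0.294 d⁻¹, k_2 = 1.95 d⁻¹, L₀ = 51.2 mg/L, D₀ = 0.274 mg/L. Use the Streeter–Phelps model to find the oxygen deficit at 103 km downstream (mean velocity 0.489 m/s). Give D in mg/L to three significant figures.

Travel time t = x/v = 103 km / (0.489 m/s) = 103000 m / 0.489 m/s = 210600 s = 2.438 d.
k_1 L₀/(k_2−k_1) = 0.294×51.2/(1.95−0.294) = 15.05/1.656 = 9.090 mg/L.
e^(−k_1 t) = e^(−0.294×2.438) = 0.4883; e^(−k_2 t) = e^(−1.95×2.438) = 0.008618.
D = 9.090 × (0.4883 − 0.008618) + 0.274 × 0.008618 = 4.361 + 0.002361 = 4.363 mg/L.

D ≈ 4.36 mg/L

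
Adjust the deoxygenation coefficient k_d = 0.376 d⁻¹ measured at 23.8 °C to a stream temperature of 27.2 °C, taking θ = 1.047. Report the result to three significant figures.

k_d(T₂) = k_d(T₁) · θ^(T₂−T₁) = 0.376 × 1.047^(27.2−23.8)
= 0.376 × 1.047^3.40 = 0.376 × 1.169 = 0.4395 d⁻¹.

k_d ≈ 0.440 d⁻¹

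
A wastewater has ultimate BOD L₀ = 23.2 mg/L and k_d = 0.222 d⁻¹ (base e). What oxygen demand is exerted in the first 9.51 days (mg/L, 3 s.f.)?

y_t = L₀(1 − e^(−k_d t)) = 23.2 × (1 − e^(−0.222×9.51))
= 23.2 × (1 − 0.1211) = 23.2 × 0.8789 = 20.39 mg/L.

y ≈ 20.4 mg/L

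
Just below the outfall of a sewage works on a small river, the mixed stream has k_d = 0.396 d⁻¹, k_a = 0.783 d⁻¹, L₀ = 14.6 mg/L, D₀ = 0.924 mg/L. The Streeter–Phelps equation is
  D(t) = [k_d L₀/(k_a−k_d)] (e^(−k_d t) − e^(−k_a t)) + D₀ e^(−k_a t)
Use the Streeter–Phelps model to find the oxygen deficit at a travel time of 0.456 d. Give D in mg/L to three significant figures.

D ≈ 2.66 mg/L

k_d L₀/(k_a−k_d) = 0.396×14.6/(0.783−0.396) = 5.782/0.3870 = 14.94 mg/L.
e^(−k_d t) = e^(−0.396×0.4560) = 0.8348; e^(−k_a t) = e^(−0.783×0.4560) = 0.6997.
D = 14.94 × (0.8348 − 0.6997) + 0.924 × 0.6997 = 2.018 + 0.6466 = 2.664 mg/L.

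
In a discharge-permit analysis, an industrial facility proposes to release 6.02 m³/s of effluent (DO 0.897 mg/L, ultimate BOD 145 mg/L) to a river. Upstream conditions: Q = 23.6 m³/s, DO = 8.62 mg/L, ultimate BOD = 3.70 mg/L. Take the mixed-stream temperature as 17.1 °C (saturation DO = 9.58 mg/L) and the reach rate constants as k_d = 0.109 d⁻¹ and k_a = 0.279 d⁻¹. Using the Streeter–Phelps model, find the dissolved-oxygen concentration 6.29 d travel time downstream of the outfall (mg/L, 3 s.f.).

Mixed DO = (23.6×8.62 + 6.02×0.897)/(23.6+6.02) = 208.8/29.62 = 7.050 mg/L.
Mixed L₀ = (23.6×3.70 + 6.02×145)/(29.62) = 960.2/29.62 = 32.42 mg/L.
Initial deficit D₀ = C_s − DO₀ = 9.58 − 7.050 = 2.530 mg/L.
D(6.29) = [0.109×32.42/(0.279−0.109)](e^(−0.109×6.29) − e^(−0.279×6.29)) + 2.530 e^(−0.279×6.29)
= 20.79 × (0.5038 − 0.1729) + 2.530 × 0.1729 = 7.315 mg/L.
DO = 9.58 − 7.315 = 2.265 mg/L.

DO ≈ 2.27 mg/L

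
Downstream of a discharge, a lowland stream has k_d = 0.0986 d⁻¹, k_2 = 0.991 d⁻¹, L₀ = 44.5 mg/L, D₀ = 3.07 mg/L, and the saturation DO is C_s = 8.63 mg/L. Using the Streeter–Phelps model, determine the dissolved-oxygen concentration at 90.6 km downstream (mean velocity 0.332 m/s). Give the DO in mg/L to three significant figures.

DO ≈ 5.11 mg/L

Travel time t = x/v = 90.6 km / (0.332 m/s) = 90600 m / 0.332 m/s = 272900 s = 3.158 d.
k_d L₀/(k_2−k_d) = 0.0986×44.5/(0.991−0.0986) = 4.388/0.8924 = 4.917 mg/L.
e^(−k_d t) = e^(−0.0986×3.158) = 0.7324; e^(−k_2 t) = e^(−0.991×3.158) = 0.04372.
D = 4.917 × (0.7324 − 0.04372) + 3.07 × 0.04372 = 3.386 + 0.1342 = 3.520 mg/L.
DO = C_s − D = 8.63 − 3.520 = 5.110 mg/L.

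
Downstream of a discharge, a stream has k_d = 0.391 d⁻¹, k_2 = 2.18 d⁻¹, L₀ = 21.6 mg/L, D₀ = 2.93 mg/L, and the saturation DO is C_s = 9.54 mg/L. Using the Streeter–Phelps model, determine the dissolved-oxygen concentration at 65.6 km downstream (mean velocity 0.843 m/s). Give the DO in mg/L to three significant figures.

Travel time t = x/v = 65.6 km / (0.843 m/s) = 65600 m / 0.843 m/s = 77820 s = 0.9007 d.
k_d L₀/(k_2−k_d) = 0.391×21.6/(2.18−0.391) = 8.446/1.789 = 4.721 mg/L.
e^(−k_d t) = e^(−0.391×0.9007) = 0.7032; e^(−k_2 t) = e^(−2.18×0.9007) = 0.1404.
D = 4.721 × (0.7032 − 0.1404) + 2.93 × 0.1404 = 2.657 + 0.4113 = 3.068 mg/L.
DO = C_s − D = 9.54 − 3.068 = 6.472 mg/L.

DO ≈ 6.47 mg/L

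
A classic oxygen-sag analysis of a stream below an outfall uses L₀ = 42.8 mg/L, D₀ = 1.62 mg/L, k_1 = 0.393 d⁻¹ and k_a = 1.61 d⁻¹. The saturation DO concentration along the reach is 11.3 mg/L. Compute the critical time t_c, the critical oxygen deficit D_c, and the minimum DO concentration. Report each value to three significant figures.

t_c ≈ 1.06 d; D_c ≈ 6.90 mg/L; min DO ≈ 4.40 mg/L

With k_a/k_1 = 4.097 and 1 − D₀(k_a−k_1)/(k_1 L₀) = 0.8828,
t_c = ln(4.097 × 0.8828) / (1.61 − 0.393) = ln(3.617) / 1.217 = 1.286/1.217 = 1.056 d.
L(t_c) = L₀ e^(−k_1 t_c) = 42.8 × 0.6603 = 28.26 mg/L, and at the critical point k_a D_c = k_1 L, so D_c = (0.393/1.61) × 28.26 = 6.898 mg/L.
Minimum DO = C_s − D_c = 11.3 − 6.898 = 4.402 mg/L.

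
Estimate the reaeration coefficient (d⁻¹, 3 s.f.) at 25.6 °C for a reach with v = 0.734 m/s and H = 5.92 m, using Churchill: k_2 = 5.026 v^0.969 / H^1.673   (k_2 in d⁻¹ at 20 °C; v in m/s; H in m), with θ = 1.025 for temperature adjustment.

k_2 ≈ 0.218 d⁻¹

k_2(20) = 5.026 × 0.734^0.969 / 5.92^1.673 = 5.026 × 0.7411 / 19.59 = 0.1901 d⁻¹.
k_2(25.6) = 0.1901 × 1.025^(25.6−20) = 0.1901 × 1.148 = 0.2183 d⁻¹.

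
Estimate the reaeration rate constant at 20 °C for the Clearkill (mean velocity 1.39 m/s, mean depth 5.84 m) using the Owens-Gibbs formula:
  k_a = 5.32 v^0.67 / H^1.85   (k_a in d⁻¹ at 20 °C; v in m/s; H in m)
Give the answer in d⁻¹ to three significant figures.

k_a ≈ 0.253 d⁻¹

k_a = 5.32 × 1.39^0.67 / 5.84^1.85 = 5.32 × 1.247 / 26.17 = 0.2534 d⁻¹.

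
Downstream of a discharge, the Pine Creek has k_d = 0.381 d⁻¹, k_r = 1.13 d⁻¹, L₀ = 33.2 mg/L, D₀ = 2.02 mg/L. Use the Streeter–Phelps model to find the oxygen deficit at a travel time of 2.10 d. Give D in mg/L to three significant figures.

k_d L₀/(k_r−k_d) = 0.381×33.2/(1.13−0.381) = 12.65/0.7490 = 16.89 mg/L.
e^(−k_d t) = e^(−0.381×2.100) = 0.4493; e^(−k_r t) = e^(−1.13×2.100) = 0.09320.
D = 16.89 × (0.4493 − 0.09320) + 2.02 × 0.09320 = 6.014 + 0.1883 = 6.202 mg/L.

D ≈ 6.20 mg/L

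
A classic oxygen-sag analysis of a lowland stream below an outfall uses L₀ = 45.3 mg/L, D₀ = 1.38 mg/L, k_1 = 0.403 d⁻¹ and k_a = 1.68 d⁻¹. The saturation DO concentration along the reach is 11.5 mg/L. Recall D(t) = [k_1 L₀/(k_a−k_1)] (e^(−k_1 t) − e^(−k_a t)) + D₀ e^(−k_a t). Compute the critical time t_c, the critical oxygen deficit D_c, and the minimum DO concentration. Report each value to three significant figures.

At the critical point dD/dt = 0, so k_1 L₀ e^(−k_1 t) = k_a D. Substituting D(t) from the Streeter–Phelps equation and solving for t gives
t_c = ln[(k_a/k_1)(1 − D₀(k_a−k_1)/(k_1 L₀))] / (k_a−k_1).
Here k_a−k_1 = 1.277 d⁻¹ and 1 − D₀(k_a−k_1)/(k_1 L₀) = 1 − 1.38×1.277/(0.403×45.3) = 0.9035, so
t_c = ln(4.169 × 0.9035) / 1.277 = 1.326 / 1.277 = 1.038 d.
D_c = (k_1/k_a) L₀ e^(−k_1 t_c) = (0.403/1.68) × 45.3 × e^(−0.403×1.038) = 0.2399 × 45.3 × 0.6580 = 7.151 mg/L.
Minimum DO = C_s − D_c = 11.5 − 7.151 = 4.349 mg/L.

t_c ≈ 1.04 d; D_c ≈ 7.15 mg/L; min DO ≈ 4.35 mg/L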